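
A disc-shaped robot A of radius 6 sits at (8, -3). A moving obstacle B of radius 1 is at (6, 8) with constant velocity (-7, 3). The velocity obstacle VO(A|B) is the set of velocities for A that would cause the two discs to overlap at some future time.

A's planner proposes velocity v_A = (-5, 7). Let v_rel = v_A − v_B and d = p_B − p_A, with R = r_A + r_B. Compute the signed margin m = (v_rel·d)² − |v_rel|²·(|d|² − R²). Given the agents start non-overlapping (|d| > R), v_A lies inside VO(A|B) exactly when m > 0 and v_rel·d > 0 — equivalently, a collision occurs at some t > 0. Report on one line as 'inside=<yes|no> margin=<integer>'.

d = (-2, 11),  |d|² = 125;  R = 6+1 = 7,  c = 125−7² = 76
v_rel = (2, 4),  |v_rel|² = 20;  v_rel·d = (2)·(-2) + (4)·(11) = 40
20·t² − 80·t + 76 = 0  ⇒  m = 40² − 20·76 = 80
m = 80 > 0,  v_rel·d = 40 > 0  ⇒  inside

inside=yes margin=80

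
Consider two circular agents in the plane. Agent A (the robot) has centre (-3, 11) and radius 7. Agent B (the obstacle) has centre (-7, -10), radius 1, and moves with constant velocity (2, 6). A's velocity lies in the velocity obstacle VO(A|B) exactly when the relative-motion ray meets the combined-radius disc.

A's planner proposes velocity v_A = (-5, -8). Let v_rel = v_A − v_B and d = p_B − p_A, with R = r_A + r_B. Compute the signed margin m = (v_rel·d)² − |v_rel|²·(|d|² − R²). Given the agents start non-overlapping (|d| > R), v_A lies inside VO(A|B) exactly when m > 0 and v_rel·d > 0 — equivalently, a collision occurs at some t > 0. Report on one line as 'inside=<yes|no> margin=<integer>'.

d = (-4, -21),  |d|² = 457;  R = 7+1 = 8,  c = 457−8² = 393
v_rel = (-7, -14),  |v_rel|² = 245;  v_rel·d = (-7)·(-4) + (-14)·(-21) = 322
245·t² − 644·t + 393 = 0  ⇒  m = 322² − 245·393 = 7399
m = 7399 > 0,  v_rel·d = 322 > 0  ⇒  inside

inside=yes margin=7399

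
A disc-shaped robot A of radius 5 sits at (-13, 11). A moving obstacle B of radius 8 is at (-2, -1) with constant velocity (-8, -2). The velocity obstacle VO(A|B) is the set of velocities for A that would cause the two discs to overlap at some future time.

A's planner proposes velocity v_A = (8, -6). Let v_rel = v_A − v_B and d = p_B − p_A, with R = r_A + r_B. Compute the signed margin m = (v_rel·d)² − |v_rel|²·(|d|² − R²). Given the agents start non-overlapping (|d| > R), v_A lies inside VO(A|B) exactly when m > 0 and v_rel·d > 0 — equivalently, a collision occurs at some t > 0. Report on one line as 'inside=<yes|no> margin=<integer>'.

d = (11, -12),  |d|² = 265;  R = 5+8 = 13,  c = 265−13² = 96
v_rel = (16, -4),  |v_rel|² = 272;  v_rel·d = (16)·(11) + (-4)·(-12) = 224
272·t² − 448·t + 96 = 0  ⇒  m = 224² − 272·96 = 24064
m = 24064 > 0,  v_rel·d = 224 > 0  ⇒  inside

inside=yes margin=24064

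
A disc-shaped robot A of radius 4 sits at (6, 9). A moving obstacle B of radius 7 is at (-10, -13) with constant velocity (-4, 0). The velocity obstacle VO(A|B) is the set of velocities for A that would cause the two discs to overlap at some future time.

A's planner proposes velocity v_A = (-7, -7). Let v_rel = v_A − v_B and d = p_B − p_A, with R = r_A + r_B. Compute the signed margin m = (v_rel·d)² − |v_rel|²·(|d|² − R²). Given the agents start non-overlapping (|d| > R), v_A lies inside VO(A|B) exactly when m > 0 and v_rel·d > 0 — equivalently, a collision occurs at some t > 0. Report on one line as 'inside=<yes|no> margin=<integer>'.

d = (-16, -22),  |d|² = 740;  R = 4+7 = 11,  c = 740−11² = 619
v_rel = (-3, -7),  |v_rel|² = 58;  v_rel·d = (-3)·(-16) + (-7)·(-22) = 202
58·t² − 404·t + 619 = 0  ⇒  m = 202² − 58·619 = 4902
m = 4902 > 0,  v_rel·d = 202 > 0  ⇒  inside

inside=yes margin=4902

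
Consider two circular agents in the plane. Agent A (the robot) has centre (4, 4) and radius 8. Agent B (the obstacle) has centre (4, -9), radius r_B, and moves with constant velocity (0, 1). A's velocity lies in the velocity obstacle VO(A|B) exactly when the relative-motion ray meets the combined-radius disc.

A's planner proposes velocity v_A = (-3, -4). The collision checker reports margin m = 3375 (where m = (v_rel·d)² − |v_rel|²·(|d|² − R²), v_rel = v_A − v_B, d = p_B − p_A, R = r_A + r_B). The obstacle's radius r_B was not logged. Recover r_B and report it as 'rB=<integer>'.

m = 3375
d = (0, -13);  v_rel = (-3, -5),  |v_rel|² = 34
v_rel×d = (-3)·(-13) − (-5)·(0) = 39
since m = R²·34 − 39²:  R² = (1521 + 3375) / 34 = 144
R = √144 = 12  ⇒  r_B = 12 − 8 = 4

rB=4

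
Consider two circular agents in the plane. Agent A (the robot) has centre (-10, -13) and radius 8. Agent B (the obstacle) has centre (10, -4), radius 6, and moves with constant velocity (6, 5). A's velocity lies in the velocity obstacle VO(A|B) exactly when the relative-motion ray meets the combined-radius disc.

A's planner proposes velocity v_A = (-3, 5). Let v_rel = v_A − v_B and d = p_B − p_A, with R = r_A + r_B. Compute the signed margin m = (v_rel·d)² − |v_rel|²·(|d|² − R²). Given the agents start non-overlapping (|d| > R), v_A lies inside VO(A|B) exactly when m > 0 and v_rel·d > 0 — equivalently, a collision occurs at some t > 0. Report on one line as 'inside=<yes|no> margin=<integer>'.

d = (20, 9),  |d|² = 481;  R = 8+6 = 14,  c = 481−14² = 285
v_rel = (-9, 0),  |v_rel|² = 81;  v_rel·d = (-9)·(20) + (0)·(9) = -180
81·t² + 360·t + 285 = 0  ⇒  m = (-180)² − 81·285 = 9315
m = 9315 > 0,  v_rel·d = -180 < 0  ⇒  outside

inside=no margin=9315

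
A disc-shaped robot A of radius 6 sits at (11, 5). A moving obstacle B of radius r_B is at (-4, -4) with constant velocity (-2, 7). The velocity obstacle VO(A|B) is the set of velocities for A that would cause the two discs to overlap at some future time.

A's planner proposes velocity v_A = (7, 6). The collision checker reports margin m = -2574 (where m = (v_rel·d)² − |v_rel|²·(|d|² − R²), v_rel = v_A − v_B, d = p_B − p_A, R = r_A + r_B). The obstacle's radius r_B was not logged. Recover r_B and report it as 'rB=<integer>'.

m = -2574
d = (-15, -9);  v_rel = (9, -1),  |v_rel|² = 82
v_rel×d = (9)·(-9) − (-1)·(-15) = -96
since m = R²·82 − (-96)²:  R² = (9216 + -2574) / 82 = 81
R = √81 = 9  ⇒  r_B = 9 − 6 = 3

rB=3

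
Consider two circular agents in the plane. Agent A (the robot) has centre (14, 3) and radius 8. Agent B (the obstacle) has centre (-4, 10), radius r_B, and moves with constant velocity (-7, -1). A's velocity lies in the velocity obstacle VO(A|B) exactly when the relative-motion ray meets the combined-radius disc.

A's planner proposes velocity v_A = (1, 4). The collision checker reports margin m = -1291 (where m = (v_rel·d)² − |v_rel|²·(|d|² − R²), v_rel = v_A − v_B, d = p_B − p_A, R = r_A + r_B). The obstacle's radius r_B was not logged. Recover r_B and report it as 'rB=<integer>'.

m = -1291
d = (-18, 7);  v_rel = (8, 5),  |v_rel|² = 89
v_rel×d = (8)·(7) − (5)·(-18) = 146
since m = R²·89 − 146²:  R² = (21316 + -1291) / 89 = 225
R = √225 = 15  ⇒  r_B = 15 − 8 = 7

rB=7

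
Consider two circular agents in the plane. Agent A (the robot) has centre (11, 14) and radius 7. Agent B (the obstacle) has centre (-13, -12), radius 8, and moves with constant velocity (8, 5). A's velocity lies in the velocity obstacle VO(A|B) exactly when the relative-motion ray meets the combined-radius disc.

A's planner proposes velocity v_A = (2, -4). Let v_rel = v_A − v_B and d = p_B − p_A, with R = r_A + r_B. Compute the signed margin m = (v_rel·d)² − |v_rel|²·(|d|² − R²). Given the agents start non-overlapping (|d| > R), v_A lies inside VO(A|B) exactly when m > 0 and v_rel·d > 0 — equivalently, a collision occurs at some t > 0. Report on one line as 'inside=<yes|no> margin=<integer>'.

d = (-24, -26),  |d|² = 1252;  R = 7+8 = 15,  c = 1252−15² = 1027
v_rel = (-6, -9),  |v_rel|² = 117;  v_rel·d = (-6)·(-24) + (-9)·(-26) = 378
117·t² − 756·t + 1027 = 0  ⇒  m = 378² − 117·1027 = 22725
m = 22725 > 0,  v_rel·d = 378 > 0  ⇒  inside

inside=yes margin=22725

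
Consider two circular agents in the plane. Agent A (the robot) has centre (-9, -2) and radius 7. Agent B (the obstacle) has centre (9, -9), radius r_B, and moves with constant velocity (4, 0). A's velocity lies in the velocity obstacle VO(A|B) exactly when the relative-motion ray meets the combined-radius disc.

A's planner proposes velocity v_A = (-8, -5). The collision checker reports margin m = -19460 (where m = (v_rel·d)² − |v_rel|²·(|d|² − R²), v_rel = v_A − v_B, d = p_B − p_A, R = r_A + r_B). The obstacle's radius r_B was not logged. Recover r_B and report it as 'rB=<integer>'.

m = -19460
d = (18, -7);  v_rel = (-12, -5),  |v_rel|² = 169
v_rel×d = (-12)·(-7) − (-5)·(18) = 174
since m = R²·169 − 174²:  R² = (30276 + -19460) / 169 = 64
R = √64 = 8  ⇒  r_B = 8 − 7 = 1

rB=1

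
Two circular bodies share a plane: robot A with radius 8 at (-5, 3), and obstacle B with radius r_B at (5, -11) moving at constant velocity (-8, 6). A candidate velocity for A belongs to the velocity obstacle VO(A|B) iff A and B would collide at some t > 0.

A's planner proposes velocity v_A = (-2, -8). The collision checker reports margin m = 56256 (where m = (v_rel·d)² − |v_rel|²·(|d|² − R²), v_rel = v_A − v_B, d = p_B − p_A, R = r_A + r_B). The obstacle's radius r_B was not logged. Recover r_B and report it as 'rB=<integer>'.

m = 56256
d = (10, -14);  v_rel = (6, -14),  |v_rel|² = 232
v_rel×d = (6)·(-14) − (-14)·(10) = 56
since m = R²·232 − 56²:  R² = (3136 + 56256) / 232 = 256
R = √256 = 16  ⇒  r_B = 16 − 8 = 8

rB=8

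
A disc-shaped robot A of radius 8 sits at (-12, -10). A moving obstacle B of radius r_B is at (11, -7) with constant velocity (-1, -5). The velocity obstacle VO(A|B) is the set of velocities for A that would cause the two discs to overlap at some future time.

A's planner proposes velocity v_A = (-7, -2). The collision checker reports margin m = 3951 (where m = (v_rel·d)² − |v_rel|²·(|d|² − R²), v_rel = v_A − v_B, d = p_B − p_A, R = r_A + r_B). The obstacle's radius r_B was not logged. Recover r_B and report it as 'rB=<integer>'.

m = 3951
d = (23, 3);  v_rel = (-6, 3),  |v_rel|² = 45
v_rel×d = (-6)·(3) − (3)·(23) = -87
since m = R²·45 − (-87)²:  R² = (7569 + 3951) / 45 = 256
R = √256 = 16  ⇒  r_B = 16 − 8 = 8

rB=8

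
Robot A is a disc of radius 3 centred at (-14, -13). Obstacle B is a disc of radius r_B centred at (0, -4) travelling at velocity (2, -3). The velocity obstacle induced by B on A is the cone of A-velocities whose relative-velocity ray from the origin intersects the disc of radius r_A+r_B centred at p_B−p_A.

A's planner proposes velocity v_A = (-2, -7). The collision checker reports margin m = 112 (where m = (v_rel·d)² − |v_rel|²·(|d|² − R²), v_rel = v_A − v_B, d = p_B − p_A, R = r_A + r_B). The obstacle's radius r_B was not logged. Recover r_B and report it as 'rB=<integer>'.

m = 112
d = (14, 9);  v_rel = (-4, -4),  |v_rel|² = 32
v_rel×d = (-4)·(9) − (-4)·(14) = 20
since m = R²·32 − 20²:  R² = (400 + 112) / 32 = 16
R = √16 = 4  ⇒  r_B = 4 − 3 = 1

rB=1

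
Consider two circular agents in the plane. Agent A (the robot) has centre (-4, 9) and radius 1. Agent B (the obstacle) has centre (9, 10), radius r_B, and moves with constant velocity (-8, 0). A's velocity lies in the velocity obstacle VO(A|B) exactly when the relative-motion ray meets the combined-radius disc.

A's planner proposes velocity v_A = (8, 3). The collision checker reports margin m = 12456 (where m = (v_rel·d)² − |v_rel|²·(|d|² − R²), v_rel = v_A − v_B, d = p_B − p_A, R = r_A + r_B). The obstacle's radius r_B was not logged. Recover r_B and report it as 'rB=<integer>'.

m = 12456
d = (13, 1);  v_rel = (16, 3),  |v_rel|² = 265
v_rel×d = (16)·(1) − (3)·(13) = -23
since m = R²·265 − (-23)²:  R² = (529 + 12456) / 265 = 49
R = √49 = 7  ⇒  r_B = 7 − 1 = 6

rB=6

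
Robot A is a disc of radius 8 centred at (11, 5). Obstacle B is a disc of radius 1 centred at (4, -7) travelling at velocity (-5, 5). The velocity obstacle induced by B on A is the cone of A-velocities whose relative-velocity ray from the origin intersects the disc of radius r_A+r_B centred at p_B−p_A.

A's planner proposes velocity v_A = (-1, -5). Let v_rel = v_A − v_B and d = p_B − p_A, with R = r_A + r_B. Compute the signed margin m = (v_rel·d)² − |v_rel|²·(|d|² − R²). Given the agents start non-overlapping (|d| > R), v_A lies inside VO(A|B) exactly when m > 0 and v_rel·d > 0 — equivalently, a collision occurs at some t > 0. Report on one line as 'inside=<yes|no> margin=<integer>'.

d = (-7, -12),  |d|² = 193;  R = 8+1 = 9,  c = 193−9² = 112
v_rel = (4, -10),  |v_rel|² = 116;  v_rel·d = (4)·(-7) + (-10)·(-12) = 92
116·t² − 184·t + 112 = 0  ⇒  m = 92² − 116·112 = -4528
m = -4528 < 0,  v_rel·d = 92 > 0  ⇒  outside

inside=no margin=-4528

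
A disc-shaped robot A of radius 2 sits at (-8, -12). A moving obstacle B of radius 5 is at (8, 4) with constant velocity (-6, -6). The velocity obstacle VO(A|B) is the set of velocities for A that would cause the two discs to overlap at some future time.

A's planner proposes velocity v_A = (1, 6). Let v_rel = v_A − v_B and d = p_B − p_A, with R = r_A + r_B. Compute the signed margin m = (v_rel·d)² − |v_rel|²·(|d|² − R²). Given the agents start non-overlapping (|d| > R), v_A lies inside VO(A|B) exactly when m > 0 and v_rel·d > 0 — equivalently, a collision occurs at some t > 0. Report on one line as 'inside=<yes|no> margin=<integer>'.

d = (16, 16),  |d|² = 512;  R = 2+5 = 7,  c = 512−7² = 463
v_rel = (7, 12),  |v_rel|² = 193;  v_rel·d = (7)·(16) + (12)·(16) = 304
193·t² − 608·t + 463 = 0  ⇒  m = 304² − 193·463 = 3057
m = 3057 > 0,  v_rel·d = 304 > 0  ⇒  inside

inside=yes margin=3057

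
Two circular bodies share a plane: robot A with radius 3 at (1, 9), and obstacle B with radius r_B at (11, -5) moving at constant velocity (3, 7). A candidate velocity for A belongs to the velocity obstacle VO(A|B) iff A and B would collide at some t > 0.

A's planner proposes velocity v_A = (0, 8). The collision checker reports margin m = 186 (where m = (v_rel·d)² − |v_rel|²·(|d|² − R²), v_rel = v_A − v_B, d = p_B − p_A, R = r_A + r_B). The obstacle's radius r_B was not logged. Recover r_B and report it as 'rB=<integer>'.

m = 186
d = (10, -14);  v_rel = (-3, 1),  |v_rel|² = 10
v_rel×d = (-3)·(-14) − (1)·(10) = 32
since m = R²·10 − 32²:  R² = (1024 + 186) / 10 = 121
R = √121 = 11  ⇒  r_B = 11 − 3 = 8

rB=8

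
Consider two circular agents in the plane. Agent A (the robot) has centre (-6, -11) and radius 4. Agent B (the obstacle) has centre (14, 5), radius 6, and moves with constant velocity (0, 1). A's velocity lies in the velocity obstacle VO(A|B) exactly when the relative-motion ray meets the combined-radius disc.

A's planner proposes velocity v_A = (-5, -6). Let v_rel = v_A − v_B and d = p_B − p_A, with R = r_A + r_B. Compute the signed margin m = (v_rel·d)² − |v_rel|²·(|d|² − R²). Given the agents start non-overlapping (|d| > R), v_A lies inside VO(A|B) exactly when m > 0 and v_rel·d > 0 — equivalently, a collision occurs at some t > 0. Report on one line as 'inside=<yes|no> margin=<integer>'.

d = (20, 16),  |d|² = 656;  R = 4+6 = 10,  c = 656−10² = 556
v_rel = (-5, -7),  |v_rel|² = 74;  v_rel·d = (-5)·(20) + (-7)·(16) = -212
74·t² + 424·t + 556 = 0  ⇒  m = (-212)² − 74·556 = 3800
m = 3800 > 0,  v_rel·d = -212 < 0  ⇒  outside

inside=no margin=3800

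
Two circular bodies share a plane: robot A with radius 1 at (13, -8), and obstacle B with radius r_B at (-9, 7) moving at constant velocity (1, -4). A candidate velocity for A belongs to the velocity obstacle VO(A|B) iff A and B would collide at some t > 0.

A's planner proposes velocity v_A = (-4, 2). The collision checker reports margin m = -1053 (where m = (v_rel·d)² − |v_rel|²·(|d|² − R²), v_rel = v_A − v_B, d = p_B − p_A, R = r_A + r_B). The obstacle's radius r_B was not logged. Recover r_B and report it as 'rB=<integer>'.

m = -1053
d = (-22, 15);  v_rel = (-5, 6),  |v_rel|² = 61
v_rel×d = (-5)·(15) − (6)·(-22) = 57
since m = R²·61 − 57²:  R² = (3249 + -1053) / 61 = 36
R = √36 = 6  ⇒  r_B = 6 − 1 = 5

rB=5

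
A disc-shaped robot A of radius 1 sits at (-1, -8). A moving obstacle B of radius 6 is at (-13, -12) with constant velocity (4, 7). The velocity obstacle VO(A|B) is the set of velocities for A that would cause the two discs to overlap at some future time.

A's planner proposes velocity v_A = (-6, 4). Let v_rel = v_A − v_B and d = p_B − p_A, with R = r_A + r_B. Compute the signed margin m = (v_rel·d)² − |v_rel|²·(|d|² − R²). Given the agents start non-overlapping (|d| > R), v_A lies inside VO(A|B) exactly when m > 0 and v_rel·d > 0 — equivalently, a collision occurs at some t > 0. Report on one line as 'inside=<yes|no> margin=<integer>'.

d = (-12, -4),  |d|² = 160;  R = 1+6 = 7,  c = 160−7² = 111
v_rel = (-10, -3),  |v_rel|² = 109;  v_rel·d = (-10)·(-12) + (-3)·(-4) = 132
109·t² − 264·t + 111 = 0  ⇒  m = 132² − 109·111 = 5325
m = 5325 > 0,  v_rel·d = 132 > 0  ⇒  inside

inside=yes margin=5325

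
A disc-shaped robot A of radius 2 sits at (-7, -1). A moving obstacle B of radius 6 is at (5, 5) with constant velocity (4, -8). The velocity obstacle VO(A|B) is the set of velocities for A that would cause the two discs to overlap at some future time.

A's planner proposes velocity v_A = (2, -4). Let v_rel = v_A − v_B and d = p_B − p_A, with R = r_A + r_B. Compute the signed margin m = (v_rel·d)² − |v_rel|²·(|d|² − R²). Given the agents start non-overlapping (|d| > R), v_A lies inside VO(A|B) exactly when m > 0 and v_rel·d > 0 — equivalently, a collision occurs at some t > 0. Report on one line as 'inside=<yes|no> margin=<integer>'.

d = (12, 6),  |d|² = 180;  R = 2+6 = 8,  c = 180−8² = 116
v_rel = (-2, 4),  |v_rel|² = 20;  v_rel·d = (-2)·(12) + (4)·(6) = 0
20·t² − 0·t + 116 = 0  ⇒  m = 0² − 20·116 = -2320
m = -2320 < 0,  v_rel·d = 0 = 0  ⇒  outside

inside=no margin=-2320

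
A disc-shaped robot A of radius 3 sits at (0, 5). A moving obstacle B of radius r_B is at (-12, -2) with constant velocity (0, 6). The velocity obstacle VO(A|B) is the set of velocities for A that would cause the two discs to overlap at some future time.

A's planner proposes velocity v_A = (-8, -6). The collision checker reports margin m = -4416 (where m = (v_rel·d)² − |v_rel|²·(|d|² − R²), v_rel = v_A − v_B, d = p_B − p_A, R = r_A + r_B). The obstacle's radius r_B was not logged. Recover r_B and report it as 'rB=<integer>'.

m = -4416
d = (-12, -7);  v_rel = (-8, -12),  |v_rel|² = 208
v_rel×d = (-8)·(-7) − (-12)·(-12) = -88
since m = R²·208 − (-88)²:  R² = (7744 + -4416) / 208 = 16
R = √16 = 4  ⇒  r_B = 4 − 3 = 1

rB=1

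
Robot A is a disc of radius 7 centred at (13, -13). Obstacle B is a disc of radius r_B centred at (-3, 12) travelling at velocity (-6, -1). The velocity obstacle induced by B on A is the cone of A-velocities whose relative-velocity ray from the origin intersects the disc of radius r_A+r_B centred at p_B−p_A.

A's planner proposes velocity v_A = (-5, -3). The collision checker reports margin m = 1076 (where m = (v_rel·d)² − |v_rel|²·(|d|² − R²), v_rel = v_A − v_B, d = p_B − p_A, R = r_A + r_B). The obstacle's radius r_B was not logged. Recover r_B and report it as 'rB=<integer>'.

m = 1076
d = (-16, 25);  v_rel = (1, -2),  |v_rel|² = 5
v_rel×d = (1)·(25) − (-2)·(-16) = -7
since m = R²·5 − (-7)²:  R² = (49 + 1076) / 5 = 225
R = √225 = 15  ⇒  r_B = 15 − 7 = 8

rB=8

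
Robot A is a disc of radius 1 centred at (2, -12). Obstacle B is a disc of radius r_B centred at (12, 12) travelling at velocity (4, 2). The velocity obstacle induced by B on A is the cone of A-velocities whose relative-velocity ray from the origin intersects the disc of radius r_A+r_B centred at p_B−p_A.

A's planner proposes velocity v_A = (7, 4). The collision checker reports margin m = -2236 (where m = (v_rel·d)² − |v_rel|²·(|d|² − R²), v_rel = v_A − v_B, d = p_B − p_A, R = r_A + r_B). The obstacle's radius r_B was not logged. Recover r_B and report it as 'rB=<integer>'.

m = -2236
d = (10, 24);  v_rel = (3, 2),  |v_rel|² = 13
v_rel×d = (3)·(24) − (2)·(10) = 52
since m = R²·13 − 52²:  R² = (2704 + -2236) / 13 = 36
R = √36 = 6  ⇒  r_B = 6 − 1 = 5

rB=5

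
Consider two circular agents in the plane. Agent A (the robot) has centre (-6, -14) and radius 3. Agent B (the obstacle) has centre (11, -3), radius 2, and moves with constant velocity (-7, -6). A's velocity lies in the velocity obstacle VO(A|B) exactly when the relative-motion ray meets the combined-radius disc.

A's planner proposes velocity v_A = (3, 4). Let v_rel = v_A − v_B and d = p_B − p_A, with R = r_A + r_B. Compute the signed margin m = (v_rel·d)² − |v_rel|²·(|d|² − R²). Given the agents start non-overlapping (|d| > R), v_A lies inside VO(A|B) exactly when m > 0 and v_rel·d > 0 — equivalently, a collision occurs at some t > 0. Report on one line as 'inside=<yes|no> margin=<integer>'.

d = (17, 11),  |d|² = 410;  R = 3+2 = 5,  c = 410−5² = 385
v_rel = (10, 10),  |v_rel|² = 200;  v_rel·d = (10)·(17) + (10)·(11) = 280
200·t² − 560·t + 385 = 0  ⇒  m = 280² − 200·385 = 1400
m = 1400 > 0,  v_rel·d = 280 > 0  ⇒  inside

inside=yes margin=1400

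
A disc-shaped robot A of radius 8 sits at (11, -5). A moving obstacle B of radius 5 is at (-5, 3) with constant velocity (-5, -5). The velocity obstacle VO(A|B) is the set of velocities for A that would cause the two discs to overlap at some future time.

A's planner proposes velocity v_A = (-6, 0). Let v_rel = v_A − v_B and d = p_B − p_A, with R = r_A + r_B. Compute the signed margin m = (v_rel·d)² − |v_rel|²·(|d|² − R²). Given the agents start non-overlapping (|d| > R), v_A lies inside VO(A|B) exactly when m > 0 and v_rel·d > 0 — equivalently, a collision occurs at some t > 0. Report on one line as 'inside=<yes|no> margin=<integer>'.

d = (-16, 8),  |d|² = 320;  R = 8+5 = 13,  c = 320−13² = 151
v_rel = (-1, 5),  |v_rel|² = 26;  v_rel·d = (-1)·(-16) + (5)·(8) = 56
26·t² − 112·t + 151 = 0  ⇒  m = 56² − 26·151 = -790
m = -790 < 0,  v_rel·d = 56 > 0  ⇒  outside

inside=no margin=-790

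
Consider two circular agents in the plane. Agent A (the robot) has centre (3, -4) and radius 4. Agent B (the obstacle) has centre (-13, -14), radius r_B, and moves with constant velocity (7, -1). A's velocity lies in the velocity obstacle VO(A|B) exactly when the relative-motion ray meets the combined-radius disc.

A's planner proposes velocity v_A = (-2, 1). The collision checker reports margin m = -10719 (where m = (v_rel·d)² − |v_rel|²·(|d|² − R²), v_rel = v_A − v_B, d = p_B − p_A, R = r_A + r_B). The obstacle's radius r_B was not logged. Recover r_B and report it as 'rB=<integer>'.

m = -10719
d = (-16, -10);  v_rel = (-9, 2),  |v_rel|² = 85
v_rel×d = (-9)·(-10) − (2)·(-16) = 122
since m = R²·85 − 122²:  R² = (14884 + -10719) / 85 = 49
R = √49 = 7  ⇒  r_B = 7 − 4 = 3

rB=3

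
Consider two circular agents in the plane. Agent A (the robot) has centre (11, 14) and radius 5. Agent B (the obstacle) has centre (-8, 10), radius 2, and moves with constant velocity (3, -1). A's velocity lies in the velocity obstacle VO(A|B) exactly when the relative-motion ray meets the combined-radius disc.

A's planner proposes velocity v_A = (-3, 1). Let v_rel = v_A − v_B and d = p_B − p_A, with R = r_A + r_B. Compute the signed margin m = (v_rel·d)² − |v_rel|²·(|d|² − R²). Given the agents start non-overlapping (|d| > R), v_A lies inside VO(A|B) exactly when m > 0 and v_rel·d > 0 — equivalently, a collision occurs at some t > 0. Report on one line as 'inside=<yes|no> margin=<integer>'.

d = (-19, -4),  |d|² = 377;  R = 5+2 = 7,  c = 377−7² = 328
v_rel = (-6, 2),  |v_rel|² = 40;  v_rel·d = (-6)·(-19) + (2)·(-4) = 106
40·t² − 212·t + 328 = 0  ⇒  m = 106² − 40·328 = -1884
m = -1884 < 0,  v_rel·d = 106 > 0  ⇒  outside

inside=no margin=-1884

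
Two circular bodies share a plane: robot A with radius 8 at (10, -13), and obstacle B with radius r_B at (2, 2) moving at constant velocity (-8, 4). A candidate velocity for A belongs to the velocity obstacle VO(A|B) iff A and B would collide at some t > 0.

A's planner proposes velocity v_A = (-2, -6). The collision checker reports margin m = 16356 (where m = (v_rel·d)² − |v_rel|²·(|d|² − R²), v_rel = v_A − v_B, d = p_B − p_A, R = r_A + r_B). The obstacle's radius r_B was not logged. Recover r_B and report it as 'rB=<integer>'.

m = 16356
d = (-8, 15);  v_rel = (6, -10),  |v_rel|² = 136
v_rel×d = (6)·(15) − (-10)·(-8) = 10
since m = R²·136 − 10²:  R² = (100 + 16356) / 136 = 121
R = √121 = 11  ⇒  r_B = 11 − 8 = 3

rB=3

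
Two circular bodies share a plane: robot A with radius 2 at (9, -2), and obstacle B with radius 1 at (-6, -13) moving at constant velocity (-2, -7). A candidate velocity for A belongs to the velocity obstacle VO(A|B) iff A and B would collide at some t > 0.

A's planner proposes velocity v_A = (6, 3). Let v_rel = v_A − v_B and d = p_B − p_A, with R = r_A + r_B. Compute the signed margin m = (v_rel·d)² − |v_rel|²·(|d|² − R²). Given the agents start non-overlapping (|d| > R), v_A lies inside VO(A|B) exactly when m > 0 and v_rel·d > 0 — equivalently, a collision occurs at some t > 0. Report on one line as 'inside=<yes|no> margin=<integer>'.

d = (-15, -11),  |d|² = 346;  R = 2+1 = 3,  c = 346−3² = 337
v_rel = (8, 10),  |v_rel|² = 164;  v_rel·d = (8)·(-15) + (10)·(-11) = -230
164·t² + 460·t + 337 = 0  ⇒  m = (-230)² − 164·337 = -2368
m = -2368 < 0,  v_rel·d = -230 < 0  ⇒  outside

inside=no margin=-2368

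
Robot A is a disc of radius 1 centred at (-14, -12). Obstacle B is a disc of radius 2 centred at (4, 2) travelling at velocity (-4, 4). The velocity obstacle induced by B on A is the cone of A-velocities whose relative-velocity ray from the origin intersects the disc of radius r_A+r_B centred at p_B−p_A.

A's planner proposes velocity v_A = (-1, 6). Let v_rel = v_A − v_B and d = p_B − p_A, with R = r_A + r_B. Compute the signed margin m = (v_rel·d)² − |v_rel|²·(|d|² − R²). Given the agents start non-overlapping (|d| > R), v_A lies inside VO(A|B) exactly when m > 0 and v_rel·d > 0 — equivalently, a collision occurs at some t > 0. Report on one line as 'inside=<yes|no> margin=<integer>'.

d = (18, 14),  |d|² = 520;  R = 1+2 = 3,  c = 520−3² = 511
v_rel = (3, 2),  |v_rel|² = 13;  v_rel·d = (3)·(18) + (2)·(14) = 82
13·t² − 164·t + 511 = 0  ⇒  m = 82² − 13·511 = 81
m = 81 > 0,  v_rel·d = 82 > 0  ⇒  inside

inside=yes margin=81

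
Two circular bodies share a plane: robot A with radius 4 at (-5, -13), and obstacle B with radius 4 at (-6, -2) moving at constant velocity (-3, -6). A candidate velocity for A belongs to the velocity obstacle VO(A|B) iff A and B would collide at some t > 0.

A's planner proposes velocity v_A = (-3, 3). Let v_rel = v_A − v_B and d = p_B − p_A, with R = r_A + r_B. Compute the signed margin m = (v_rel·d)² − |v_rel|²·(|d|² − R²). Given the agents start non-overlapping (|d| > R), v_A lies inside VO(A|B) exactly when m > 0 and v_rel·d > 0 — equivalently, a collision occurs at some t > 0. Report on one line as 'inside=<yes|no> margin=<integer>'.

d = (-1, 11),  |d|² = 122;  R = 4+4 = 8,  c = 122−8² = 58
v_rel = (0, 9),  |v_rel|² = 81;  v_rel·d = (0)·(-1) + (9)·(11) = 99
81·t² − 198·t + 58 = 0  ⇒  m = 99² − 81·58 = 5103
m = 5103 > 0,  v_rel·d = 99 > 0  ⇒  inside

inside=yes margin=5103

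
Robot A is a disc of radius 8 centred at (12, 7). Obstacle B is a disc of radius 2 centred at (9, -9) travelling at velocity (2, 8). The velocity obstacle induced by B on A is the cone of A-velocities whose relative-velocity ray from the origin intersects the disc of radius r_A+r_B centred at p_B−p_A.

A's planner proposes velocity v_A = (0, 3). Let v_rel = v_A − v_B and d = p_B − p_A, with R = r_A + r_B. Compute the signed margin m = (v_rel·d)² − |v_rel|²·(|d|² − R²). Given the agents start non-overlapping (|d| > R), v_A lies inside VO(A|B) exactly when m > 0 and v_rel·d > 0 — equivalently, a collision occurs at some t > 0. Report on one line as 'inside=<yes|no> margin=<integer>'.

d = (-3, -16),  |d|² = 265;  R = 8+2 = 10,  c = 265−10² = 165
v_rel = (-2, -5),  |v_rel|² = 29;  v_rel·d = (-2)·(-3) + (-5)·(-16) = 86
29·t² − 172·t + 165 = 0  ⇒  m = 86² − 29·165 = 2611
m = 2611 > 0,  v_rel·d = 86 > 0  ⇒  inside

inside=yes margin=2611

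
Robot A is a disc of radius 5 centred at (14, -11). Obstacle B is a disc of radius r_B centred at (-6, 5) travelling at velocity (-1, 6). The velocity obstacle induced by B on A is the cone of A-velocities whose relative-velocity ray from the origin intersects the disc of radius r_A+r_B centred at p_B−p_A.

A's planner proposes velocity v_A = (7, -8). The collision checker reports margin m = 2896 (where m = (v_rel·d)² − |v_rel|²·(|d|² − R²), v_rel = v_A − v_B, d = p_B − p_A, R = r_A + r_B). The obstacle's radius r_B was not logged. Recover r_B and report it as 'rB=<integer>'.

m = 2896
d = (-20, 16);  v_rel = (8, -14),  |v_rel|² = 260
v_rel×d = (8)·(16) − (-14)·(-20) = -152
since m = R²·260 − (-152)²:  R² = (23104 + 2896) / 260 = 100
R = √100 = 10  ⇒  r_B = 10 − 5 = 5

rB=5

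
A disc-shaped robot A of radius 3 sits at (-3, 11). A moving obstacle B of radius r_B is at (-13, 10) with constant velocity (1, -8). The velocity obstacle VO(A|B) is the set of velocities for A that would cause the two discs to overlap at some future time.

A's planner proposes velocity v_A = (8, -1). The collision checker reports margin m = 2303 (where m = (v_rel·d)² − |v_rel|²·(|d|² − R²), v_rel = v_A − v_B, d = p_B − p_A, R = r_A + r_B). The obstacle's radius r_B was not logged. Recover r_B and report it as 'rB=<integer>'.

m = 2303
d = (-10, -1);  v_rel = (7, 7),  |v_rel|² = 98
v_rel×d = (7)·(-1) − (7)·(-10) = 63
since m = R²·98 − 63²:  R² = (3969 + 2303) / 98 = 64
R = √64 = 8  ⇒  r_B = 8 − 3 = 5

rB=5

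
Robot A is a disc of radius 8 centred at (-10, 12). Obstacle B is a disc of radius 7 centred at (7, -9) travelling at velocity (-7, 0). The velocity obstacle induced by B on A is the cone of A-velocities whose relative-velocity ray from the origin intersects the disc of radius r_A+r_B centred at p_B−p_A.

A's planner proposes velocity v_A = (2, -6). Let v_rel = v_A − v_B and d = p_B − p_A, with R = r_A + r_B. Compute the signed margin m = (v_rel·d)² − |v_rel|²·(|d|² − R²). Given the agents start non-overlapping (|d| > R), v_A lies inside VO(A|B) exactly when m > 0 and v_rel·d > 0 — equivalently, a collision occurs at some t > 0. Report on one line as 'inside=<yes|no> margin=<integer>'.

d = (17, -21),  |d|² = 730;  R = 8+7 = 15,  c = 730−15² = 505
v_rel = (9, -6),  |v_rel|² = 117;  v_rel·d = (9)·(17) + (-6)·(-21) = 279
117·t² − 558·t + 505 = 0  ⇒  m = 279² − 117·505 = 18756
m = 18756 > 0,  v_rel·d = 279 > 0  ⇒  inside

inside=yes margin=18756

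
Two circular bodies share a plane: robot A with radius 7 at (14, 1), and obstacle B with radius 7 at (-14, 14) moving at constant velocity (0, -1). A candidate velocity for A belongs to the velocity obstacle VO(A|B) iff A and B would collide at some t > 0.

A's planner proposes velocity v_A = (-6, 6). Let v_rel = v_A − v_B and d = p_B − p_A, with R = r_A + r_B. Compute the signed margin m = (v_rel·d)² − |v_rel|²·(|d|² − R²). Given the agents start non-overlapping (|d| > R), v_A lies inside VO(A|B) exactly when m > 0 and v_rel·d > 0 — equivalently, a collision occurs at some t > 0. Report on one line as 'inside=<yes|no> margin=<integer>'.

d = (-28, 13),  |d|² = 953;  R = 7+7 = 14,  c = 953−14² = 757
v_rel = (-6, 7),  |v_rel|² = 85;  v_rel·d = (-6)·(-28) + (7)·(13) = 259
85·t² − 518·t + 757 = 0  ⇒  m = 259² − 85·757 = 2736
m = 2736 > 0,  v_rel·d = 259 > 0  ⇒  inside

inside=yes margin=2736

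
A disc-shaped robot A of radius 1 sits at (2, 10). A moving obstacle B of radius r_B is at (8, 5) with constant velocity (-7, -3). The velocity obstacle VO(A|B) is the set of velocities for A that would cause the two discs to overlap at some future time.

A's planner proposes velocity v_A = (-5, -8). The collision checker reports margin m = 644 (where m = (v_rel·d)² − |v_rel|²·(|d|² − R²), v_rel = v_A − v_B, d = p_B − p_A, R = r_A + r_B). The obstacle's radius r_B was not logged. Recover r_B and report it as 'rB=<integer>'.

m = 644
d = (6, -5);  v_rel = (2, -5),  |v_rel|² = 29
v_rel×d = (2)·(-5) − (-5)·(6) = 20
since m = R²·29 − 20²:  R² = (400 + 644) / 29 = 36
R = √36 = 6  ⇒  r_B = 6 − 1 = 5

rB=5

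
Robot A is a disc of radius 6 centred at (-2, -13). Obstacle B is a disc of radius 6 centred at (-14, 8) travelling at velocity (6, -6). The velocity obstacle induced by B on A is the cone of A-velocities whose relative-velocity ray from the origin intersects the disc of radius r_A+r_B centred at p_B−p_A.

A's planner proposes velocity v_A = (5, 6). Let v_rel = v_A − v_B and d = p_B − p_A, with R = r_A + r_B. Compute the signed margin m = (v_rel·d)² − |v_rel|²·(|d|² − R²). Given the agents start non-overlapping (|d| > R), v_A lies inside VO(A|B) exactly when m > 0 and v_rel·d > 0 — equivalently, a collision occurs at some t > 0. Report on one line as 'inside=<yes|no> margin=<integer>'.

d = (-12, 21),  |d|² = 585;  R = 6+6 = 12,  c = 585−12² = 441
v_rel = (-1, 12),  |v_rel|² = 145;  v_rel·d = (-1)·(-12) + (12)·(21) = 264
145·t² − 528·t + 441 = 0  ⇒  m = 264² − 145·441 = 5751
m = 5751 > 0,  v_rel·d = 264 > 0  ⇒  inside

inside=yes margin=5751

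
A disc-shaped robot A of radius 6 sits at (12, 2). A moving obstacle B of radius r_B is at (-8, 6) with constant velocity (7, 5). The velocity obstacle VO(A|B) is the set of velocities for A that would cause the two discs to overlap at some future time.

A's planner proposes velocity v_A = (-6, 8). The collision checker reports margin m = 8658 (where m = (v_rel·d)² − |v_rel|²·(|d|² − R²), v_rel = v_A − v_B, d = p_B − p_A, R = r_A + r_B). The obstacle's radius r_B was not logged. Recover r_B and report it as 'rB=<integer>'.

m = 8658
d = (-20, 4);  v_rel = (-13, 3),  |v_rel|² = 178
v_rel×d = (-13)·(4) − (3)·(-20) = 8
since m = R²·178 − 8²:  R² = (64 + 8658) / 178 = 49
R = √49 = 7  ⇒  r_B = 7 − 6 = 1

rB=1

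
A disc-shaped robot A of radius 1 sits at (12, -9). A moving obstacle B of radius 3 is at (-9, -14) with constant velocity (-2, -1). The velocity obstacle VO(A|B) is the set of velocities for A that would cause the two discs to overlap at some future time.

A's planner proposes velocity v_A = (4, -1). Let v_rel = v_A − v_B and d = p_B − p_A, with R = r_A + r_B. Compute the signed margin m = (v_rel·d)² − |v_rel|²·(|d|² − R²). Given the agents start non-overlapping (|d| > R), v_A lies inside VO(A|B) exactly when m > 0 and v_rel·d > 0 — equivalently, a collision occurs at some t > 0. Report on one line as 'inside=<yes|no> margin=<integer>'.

d = (-21, -5),  |d|² = 466;  R = 1+3 = 4,  c = 466−4² = 450
v_rel = (6, 0),  |v_rel|² = 36;  v_rel·d = (6)·(-21) + (0)·(-5) = -126
36·t² + 252·t + 450 = 0  ⇒  m = (-126)² − 36·450 = -324
m = -324 < 0,  v_rel·d = -126 < 0  ⇒  outside

inside=no margin=-324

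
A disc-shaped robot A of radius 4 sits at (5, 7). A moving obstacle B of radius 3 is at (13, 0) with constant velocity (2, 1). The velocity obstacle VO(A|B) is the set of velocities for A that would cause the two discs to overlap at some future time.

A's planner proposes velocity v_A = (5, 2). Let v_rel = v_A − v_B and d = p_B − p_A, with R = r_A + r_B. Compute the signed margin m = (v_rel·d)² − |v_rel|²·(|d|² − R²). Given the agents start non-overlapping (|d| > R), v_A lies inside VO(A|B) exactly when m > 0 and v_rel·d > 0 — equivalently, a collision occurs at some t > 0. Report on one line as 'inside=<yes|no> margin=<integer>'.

d = (8, -7),  |d|² = 113;  R = 4+3 = 7,  c = 113−7² = 64
v_rel = (3, 1),  |v_rel|² = 10;  v_rel·d = (3)·(8) + (1)·(-7) = 17
10·t² − 34·t + 64 = 0  ⇒  m = 17² − 10·64 = -351
m = -351 < 0,  v_rel·d = 17 > 0  ⇒  outside

inside=no margin=-351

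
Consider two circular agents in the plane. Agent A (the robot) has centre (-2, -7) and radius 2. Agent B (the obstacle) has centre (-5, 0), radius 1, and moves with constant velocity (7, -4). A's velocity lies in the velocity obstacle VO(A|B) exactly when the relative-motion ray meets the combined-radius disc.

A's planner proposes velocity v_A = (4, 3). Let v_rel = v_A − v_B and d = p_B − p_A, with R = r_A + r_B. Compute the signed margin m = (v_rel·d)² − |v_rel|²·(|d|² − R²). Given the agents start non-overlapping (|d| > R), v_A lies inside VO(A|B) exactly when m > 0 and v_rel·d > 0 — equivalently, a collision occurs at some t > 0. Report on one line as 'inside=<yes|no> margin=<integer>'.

d = (-3, 7),  |d|² = 58;  R = 2+1 = 3,  c = 58−3² = 49
v_rel = (-3, 7),  |v_rel|² = 58;  v_rel·d = (-3)·(-3) + (7)·(7) = 58
58·t² − 116·t + 49 = 0  ⇒  m = 58² − 58·49 = 522
m = 522 > 0,  v_rel·d = 58 > 0  ⇒  inside

inside=yes margin=522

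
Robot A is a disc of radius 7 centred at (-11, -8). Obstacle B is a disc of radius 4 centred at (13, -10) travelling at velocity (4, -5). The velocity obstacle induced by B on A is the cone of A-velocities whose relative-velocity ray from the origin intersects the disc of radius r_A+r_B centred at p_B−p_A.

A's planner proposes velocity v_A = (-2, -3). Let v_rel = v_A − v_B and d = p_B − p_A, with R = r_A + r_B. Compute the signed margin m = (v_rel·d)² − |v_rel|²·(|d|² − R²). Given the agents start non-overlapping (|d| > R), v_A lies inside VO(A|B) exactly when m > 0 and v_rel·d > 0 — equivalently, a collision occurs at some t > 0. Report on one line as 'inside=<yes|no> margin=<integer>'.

d = (24, -2),  |d|² = 580;  R = 7+4 = 11,  c = 580−11² = 459
v_rel = (-6, 2),  |v_rel|² = 40;  v_rel·d = (-6)·(24) + (2)·(-2) = -148
40·t² + 296·t + 459 = 0  ⇒  m = (-148)² − 40·459 = 3544
m = 3544 > 0,  v_rel·d = -148 < 0  ⇒  outside

inside=no margin=3544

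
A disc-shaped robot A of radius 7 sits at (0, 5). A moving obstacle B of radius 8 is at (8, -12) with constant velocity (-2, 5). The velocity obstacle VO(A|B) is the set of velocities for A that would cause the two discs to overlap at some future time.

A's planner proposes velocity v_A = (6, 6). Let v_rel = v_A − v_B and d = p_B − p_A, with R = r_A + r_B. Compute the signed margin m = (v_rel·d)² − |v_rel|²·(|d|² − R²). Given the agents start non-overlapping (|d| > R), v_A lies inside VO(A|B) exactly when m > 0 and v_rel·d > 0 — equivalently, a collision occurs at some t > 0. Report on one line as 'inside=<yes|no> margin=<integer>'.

d = (8, -17),  |d|² = 353;  R = 7+8 = 15,  c = 353−15² = 128
v_rel = (8, 1),  |v_rel|² = 65;  v_rel·d = (8)·(8) + (1)·(-17) = 47
65·t² − 94·t + 128 = 0  ⇒  m = 47² − 65·128 = -6111
m = -6111 < 0,  v_rel·d = 47 > 0  ⇒  outside

inside=no margin=-6111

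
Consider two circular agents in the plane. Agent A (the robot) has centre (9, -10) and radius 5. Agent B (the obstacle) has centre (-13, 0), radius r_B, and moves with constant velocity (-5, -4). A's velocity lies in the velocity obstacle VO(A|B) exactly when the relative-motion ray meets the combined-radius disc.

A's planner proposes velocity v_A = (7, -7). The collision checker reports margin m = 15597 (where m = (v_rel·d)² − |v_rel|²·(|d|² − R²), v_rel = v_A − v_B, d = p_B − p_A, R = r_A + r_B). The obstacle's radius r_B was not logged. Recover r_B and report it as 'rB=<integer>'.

m = 15597
d = (-22, 10);  v_rel = (12, -3),  |v_rel|² = 153
v_rel×d = (12)·(10) − (-3)·(-22) = 54
since m = R²·153 − 54²:  R² = (2916 + 15597) / 153 = 121
R = √121 = 11  ⇒  r_B = 11 − 5 = 6

rB=6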